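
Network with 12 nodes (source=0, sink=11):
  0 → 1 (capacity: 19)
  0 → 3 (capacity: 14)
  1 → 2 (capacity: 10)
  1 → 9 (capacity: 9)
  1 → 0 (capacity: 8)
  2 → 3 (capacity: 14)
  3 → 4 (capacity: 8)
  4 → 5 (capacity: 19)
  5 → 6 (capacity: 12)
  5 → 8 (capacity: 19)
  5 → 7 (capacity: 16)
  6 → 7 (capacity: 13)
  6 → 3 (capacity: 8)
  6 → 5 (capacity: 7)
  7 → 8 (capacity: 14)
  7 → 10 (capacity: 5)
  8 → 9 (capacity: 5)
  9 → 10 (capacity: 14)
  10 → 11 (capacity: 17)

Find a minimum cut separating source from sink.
Min cut value = 17, edges: (10,11)

Min cut value: 17
Partition: S = [0, 1, 2, 3, 4, 5, 6, 7, 8, 9, 10], T = [11]
Cut edges: (10,11)

By max-flow min-cut theorem, max flow = min cut = 17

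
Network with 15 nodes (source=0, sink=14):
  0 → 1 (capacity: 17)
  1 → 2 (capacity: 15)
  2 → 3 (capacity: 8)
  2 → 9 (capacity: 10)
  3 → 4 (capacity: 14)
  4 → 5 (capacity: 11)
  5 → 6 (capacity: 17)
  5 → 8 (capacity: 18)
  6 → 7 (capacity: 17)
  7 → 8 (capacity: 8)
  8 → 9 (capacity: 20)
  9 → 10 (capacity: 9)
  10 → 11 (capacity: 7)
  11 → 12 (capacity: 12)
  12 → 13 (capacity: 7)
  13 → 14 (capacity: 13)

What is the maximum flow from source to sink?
Maximum flow = 7

Max flow: 7

Flow assignment:
  0 → 1: 7/17
  1 → 2: 7/15
  2 → 3: 5/8
  2 → 9: 2/10
  3 → 4: 5/14
  4 → 5: 5/11
  5 → 8: 5/18
  8 → 9: 5/20
  9 → 10: 7/9
  10 → 11: 7/7
  11 → 12: 7/12
  12 → 13: 7/7
  13 → 14: 7/13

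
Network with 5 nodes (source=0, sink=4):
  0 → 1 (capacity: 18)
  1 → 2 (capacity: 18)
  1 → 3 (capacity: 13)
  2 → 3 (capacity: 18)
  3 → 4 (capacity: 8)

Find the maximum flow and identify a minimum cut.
Max flow = 8, Min cut edges: (3,4)

Maximum flow: 8
Minimum cut: (3,4)
Partition: S = [0, 1, 2, 3], T = [4]

Max-flow min-cut theorem verified: both equal 8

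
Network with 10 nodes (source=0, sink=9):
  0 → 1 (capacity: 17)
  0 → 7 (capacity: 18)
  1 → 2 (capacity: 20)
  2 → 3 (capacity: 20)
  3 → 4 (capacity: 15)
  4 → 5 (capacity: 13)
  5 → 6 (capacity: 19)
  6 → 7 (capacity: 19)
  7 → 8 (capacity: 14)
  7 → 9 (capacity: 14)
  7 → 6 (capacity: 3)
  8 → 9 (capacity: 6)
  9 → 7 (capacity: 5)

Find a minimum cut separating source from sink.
Min cut value = 20, edges: (7,9), (8,9)

Min cut value: 20
Partition: S = [0, 1, 2, 3, 4, 5, 6, 7, 8], T = [9]
Cut edges: (7,9), (8,9)

By max-flow min-cut theorem, max flow = min cut = 20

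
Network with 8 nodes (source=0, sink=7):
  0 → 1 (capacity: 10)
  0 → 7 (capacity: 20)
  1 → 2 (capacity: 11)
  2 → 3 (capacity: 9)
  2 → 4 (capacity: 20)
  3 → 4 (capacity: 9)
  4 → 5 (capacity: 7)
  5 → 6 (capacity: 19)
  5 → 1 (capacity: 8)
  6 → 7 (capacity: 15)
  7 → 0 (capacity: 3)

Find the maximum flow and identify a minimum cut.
Max flow = 27, Min cut edges: (0,7), (4,5)

Maximum flow: 27
Minimum cut: (0,7), (4,5)
Partition: S = [0, 1, 2, 3, 4], T = [5, 6, 7]

Max-flow min-cut theorem verified: both equal 27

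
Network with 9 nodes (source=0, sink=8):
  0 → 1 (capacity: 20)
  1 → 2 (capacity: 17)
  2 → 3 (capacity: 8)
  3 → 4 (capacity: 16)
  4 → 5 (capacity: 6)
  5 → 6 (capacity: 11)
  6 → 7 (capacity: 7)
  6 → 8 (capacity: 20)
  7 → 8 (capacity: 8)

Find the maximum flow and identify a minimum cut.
Max flow = 6, Min cut edges: (4,5)

Maximum flow: 6
Minimum cut: (4,5)
Partition: S = [0, 1, 2, 3, 4], T = [5, 6, 7, 8]

Max-flow min-cut theorem verified: both equal 6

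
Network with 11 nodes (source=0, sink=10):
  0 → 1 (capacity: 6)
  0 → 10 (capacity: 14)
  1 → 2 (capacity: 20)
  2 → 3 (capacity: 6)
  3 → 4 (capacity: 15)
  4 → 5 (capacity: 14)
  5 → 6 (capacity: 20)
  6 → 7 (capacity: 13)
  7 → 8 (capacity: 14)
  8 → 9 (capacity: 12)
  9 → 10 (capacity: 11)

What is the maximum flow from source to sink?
Maximum flow = 20

Max flow: 20

Flow assignment:
  0 → 1: 6/6
  0 → 10: 14/14
  1 → 2: 6/20
  2 → 3: 6/6
  3 → 4: 6/15
  4 → 5: 6/14
  5 → 6: 6/20
  6 → 7: 6/13
  7 → 8: 6/14
  8 → 9: 6/12
  9 → 10: 6/11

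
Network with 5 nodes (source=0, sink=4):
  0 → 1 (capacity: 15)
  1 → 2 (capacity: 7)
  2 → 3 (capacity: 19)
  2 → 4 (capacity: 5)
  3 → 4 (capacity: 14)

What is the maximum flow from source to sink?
Maximum flow = 7

Max flow: 7

Flow assignment:
  0 → 1: 7/15
  1 → 2: 7/7
  2 → 3: 2/19
  2 → 4: 5/5
  3 → 4: 2/14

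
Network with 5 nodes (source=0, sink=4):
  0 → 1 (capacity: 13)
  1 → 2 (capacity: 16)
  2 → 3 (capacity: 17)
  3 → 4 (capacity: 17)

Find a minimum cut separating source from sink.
Min cut value = 13, edges: (0,1)

Min cut value: 13
Partition: S = [0], T = [1, 2, 3, 4]
Cut edges: (0,1)

By max-flow min-cut theorem, max flow = min cut = 13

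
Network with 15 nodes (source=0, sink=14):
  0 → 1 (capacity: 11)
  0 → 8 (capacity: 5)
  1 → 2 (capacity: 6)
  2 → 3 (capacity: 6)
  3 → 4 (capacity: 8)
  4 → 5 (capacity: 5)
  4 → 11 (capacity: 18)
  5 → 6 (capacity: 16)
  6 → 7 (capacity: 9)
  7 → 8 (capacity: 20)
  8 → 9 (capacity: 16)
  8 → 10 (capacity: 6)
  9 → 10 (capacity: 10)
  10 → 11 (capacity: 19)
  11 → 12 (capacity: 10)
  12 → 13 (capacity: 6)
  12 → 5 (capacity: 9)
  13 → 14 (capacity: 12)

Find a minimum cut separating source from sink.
Min cut value = 6, edges: (12,13)

Min cut value: 6
Partition: S = [0, 1, 2, 3, 4, 5, 6, 7, 8, 9, 10, 11, 12], T = [13, 14]
Cut edges: (12,13)

By max-flow min-cut theorem, max flow = min cut = 6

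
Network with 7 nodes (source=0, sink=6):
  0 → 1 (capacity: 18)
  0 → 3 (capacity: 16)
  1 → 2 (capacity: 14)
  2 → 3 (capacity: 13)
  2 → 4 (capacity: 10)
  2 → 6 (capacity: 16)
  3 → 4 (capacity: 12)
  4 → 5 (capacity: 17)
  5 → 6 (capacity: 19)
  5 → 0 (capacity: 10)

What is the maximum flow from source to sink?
Maximum flow = 26

Max flow: 26

Flow assignment:
  0 → 1: 14/18
  0 → 3: 12/16
  1 → 2: 14/14
  2 → 6: 14/16
  3 → 4: 12/12
  4 → 5: 12/17
  5 → 6: 12/19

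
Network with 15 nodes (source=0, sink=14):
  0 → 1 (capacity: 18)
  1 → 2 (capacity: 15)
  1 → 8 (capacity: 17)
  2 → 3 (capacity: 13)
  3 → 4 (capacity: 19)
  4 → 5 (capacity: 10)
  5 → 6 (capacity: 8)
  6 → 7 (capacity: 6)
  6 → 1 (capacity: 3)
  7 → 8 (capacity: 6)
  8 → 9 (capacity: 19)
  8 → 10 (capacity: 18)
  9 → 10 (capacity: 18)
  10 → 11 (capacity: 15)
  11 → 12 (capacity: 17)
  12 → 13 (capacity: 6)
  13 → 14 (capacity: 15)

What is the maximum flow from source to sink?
Maximum flow = 6

Max flow: 6

Flow assignment:
  0 → 1: 6/18
  1 → 2: 1/15
  1 → 8: 5/17
  2 → 3: 1/13
  3 → 4: 1/19
  4 → 5: 1/10
  5 → 6: 1/8
  6 → 7: 1/6
  7 → 8: 1/6
  8 → 10: 6/18
  10 → 11: 6/15
  11 → 12: 6/17
  12 → 13: 6/6
  13 → 14: 6/15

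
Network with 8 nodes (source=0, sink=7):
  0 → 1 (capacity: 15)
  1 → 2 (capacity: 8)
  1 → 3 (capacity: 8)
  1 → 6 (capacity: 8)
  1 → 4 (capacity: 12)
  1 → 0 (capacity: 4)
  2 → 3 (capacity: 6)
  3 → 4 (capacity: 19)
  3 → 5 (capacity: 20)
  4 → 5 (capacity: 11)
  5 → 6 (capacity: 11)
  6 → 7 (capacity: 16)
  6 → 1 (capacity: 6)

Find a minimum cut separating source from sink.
Min cut value = 15, edges: (0,1)

Min cut value: 15
Partition: S = [0], T = [1, 2, 3, 4, 5, 6, 7]
Cut edges: (0,1)

By max-flow min-cut theorem, max flow = min cut = 15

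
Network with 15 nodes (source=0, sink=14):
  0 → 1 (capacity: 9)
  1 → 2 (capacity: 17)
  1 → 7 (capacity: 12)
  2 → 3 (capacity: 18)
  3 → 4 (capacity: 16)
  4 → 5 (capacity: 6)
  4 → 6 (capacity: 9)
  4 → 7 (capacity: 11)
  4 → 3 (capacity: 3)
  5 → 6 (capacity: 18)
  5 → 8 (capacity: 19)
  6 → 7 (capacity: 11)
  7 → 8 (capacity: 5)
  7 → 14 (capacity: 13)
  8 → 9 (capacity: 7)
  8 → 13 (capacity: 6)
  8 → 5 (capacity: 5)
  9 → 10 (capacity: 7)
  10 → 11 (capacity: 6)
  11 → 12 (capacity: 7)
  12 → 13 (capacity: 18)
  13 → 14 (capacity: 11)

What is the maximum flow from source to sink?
Maximum flow = 9

Max flow: 9

Flow assignment:
  0 → 1: 9/9
  1 → 7: 9/12
  7 → 14: 9/13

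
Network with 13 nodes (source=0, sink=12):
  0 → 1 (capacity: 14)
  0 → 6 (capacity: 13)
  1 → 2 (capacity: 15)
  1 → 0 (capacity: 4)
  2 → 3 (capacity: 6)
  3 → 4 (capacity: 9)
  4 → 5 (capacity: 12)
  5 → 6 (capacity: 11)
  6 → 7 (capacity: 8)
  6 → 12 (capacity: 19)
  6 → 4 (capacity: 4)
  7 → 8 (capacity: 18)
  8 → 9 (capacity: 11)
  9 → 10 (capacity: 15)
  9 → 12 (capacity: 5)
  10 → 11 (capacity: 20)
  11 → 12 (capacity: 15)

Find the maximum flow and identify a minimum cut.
Max flow = 19, Min cut edges: (0,6), (2,3)

Maximum flow: 19
Minimum cut: (0,6), (2,3)
Partition: S = [0, 1, 2], T = [3, 4, 5, 6, 7, 8, 9, 10, 11, 12]

Max-flow min-cut theorem verified: both equal 19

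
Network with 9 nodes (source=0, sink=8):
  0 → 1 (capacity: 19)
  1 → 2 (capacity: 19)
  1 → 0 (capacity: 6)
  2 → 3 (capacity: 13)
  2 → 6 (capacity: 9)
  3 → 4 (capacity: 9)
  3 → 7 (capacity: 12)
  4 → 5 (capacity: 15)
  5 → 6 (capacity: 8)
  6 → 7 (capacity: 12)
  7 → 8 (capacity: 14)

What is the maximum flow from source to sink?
Maximum flow = 14

Max flow: 14

Flow assignment:
  0 → 1: 14/19
  1 → 2: 14/19
  2 → 3: 12/13
  2 → 6: 2/9
  3 → 7: 12/12
  6 → 7: 2/12
  7 → 8: 14/14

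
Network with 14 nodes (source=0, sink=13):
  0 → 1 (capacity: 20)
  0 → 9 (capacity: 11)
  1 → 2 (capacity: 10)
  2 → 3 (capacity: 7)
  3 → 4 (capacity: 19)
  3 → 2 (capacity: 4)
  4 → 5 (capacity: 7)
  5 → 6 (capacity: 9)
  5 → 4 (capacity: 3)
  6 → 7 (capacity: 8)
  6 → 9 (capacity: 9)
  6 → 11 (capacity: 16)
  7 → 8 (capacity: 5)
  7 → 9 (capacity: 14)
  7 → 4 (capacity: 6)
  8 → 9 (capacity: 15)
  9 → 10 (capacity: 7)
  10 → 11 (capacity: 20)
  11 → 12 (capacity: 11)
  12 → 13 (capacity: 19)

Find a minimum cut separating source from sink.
Min cut value = 11, edges: (11,12)

Min cut value: 11
Partition: S = [0, 1, 2, 3, 4, 5, 6, 7, 8, 9, 10, 11], T = [12, 13]
Cut edges: (11,12)

By max-flow min-cut theorem, max flow = min cut = 11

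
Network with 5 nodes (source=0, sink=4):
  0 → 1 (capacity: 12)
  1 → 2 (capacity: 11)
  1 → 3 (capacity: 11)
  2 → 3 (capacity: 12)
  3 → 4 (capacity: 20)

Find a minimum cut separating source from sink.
Min cut value = 12, edges: (0,1)

Min cut value: 12
Partition: S = [0], T = [1, 2, 3, 4]
Cut edges: (0,1)

By max-flow min-cut theorem, max flow = min cut = 12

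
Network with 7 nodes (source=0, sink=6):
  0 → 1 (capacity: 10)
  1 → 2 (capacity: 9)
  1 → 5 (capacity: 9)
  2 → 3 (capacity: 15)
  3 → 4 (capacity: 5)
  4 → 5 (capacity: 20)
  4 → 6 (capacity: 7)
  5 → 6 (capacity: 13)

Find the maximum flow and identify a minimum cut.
Max flow = 10, Min cut edges: (0,1)

Maximum flow: 10
Minimum cut: (0,1)
Partition: S = [0], T = [1, 2, 3, 4, 5, 6]

Max-flow min-cut theorem verified: both equal 10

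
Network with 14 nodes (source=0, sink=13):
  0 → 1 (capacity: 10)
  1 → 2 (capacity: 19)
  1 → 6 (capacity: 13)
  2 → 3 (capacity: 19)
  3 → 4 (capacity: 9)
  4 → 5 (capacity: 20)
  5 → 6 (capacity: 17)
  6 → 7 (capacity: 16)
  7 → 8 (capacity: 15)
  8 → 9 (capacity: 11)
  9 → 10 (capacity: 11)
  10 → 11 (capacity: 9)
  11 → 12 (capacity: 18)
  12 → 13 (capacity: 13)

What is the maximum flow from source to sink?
Maximum flow = 9

Max flow: 9

Flow assignment:
  0 → 1: 9/10
  1 → 6: 9/13
  6 → 7: 9/16
  7 → 8: 9/15
  8 → 9: 9/11
  9 → 10: 9/11
  10 → 11: 9/9
  11 → 12: 9/18
  12 → 13: 9/13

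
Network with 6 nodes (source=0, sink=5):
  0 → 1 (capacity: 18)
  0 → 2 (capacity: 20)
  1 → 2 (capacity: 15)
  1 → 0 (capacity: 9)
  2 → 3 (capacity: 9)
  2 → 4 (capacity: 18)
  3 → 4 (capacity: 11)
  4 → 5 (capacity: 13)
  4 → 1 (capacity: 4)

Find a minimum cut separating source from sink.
Min cut value = 13, edges: (4,5)

Min cut value: 13
Partition: S = [0, 1, 2, 3, 4], T = [5]
Cut edges: (4,5)

By max-flow min-cut theorem, max flow = min cut = 13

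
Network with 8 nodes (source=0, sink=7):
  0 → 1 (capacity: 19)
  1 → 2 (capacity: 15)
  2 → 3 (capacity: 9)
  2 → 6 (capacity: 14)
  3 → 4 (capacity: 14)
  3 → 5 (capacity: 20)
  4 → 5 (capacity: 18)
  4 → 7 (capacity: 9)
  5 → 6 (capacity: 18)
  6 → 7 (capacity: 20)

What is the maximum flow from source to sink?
Maximum flow = 15

Max flow: 15

Flow assignment:
  0 → 1: 15/19
  1 → 2: 15/15
  2 → 3: 1/9
  2 → 6: 14/14
  3 → 4: 1/14
  4 → 7: 1/9
  6 → 7: 14/20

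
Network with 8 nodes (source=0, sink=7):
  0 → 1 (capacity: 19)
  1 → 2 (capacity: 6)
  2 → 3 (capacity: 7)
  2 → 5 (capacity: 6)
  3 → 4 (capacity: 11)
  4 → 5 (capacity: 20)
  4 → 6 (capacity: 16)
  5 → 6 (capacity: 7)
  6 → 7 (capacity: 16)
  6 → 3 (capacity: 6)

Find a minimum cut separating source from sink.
Min cut value = 6, edges: (1,2)

Min cut value: 6
Partition: S = [0, 1], T = [2, 3, 4, 5, 6, 7]
Cut edges: (1,2)

By max-flow min-cut theorem, max flow = min cut = 6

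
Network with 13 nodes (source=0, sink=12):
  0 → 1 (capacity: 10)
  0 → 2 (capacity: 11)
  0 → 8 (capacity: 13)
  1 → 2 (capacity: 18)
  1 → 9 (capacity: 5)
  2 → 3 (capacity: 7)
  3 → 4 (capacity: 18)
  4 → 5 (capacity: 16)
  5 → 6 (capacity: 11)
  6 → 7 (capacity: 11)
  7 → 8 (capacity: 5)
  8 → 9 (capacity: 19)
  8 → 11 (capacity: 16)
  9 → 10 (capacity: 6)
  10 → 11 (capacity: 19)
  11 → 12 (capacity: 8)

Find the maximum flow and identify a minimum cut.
Max flow = 8, Min cut edges: (11,12)

Maximum flow: 8
Minimum cut: (11,12)
Partition: S = [0, 1, 2, 3, 4, 5, 6, 7, 8, 9, 10, 11], T = [12]

Max-flow min-cut theorem verified: both equal 8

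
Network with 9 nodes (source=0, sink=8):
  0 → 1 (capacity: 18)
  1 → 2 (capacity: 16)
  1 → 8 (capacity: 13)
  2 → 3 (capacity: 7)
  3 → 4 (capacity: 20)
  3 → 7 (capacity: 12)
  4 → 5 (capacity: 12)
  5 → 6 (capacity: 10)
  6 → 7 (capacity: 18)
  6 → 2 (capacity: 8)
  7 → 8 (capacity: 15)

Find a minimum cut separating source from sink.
Min cut value = 18, edges: (0,1)

Min cut value: 18
Partition: S = [0], T = [1, 2, 3, 4, 5, 6, 7, 8]
Cut edges: (0,1)

By max-flow min-cut theorem, max flow = min cut = 18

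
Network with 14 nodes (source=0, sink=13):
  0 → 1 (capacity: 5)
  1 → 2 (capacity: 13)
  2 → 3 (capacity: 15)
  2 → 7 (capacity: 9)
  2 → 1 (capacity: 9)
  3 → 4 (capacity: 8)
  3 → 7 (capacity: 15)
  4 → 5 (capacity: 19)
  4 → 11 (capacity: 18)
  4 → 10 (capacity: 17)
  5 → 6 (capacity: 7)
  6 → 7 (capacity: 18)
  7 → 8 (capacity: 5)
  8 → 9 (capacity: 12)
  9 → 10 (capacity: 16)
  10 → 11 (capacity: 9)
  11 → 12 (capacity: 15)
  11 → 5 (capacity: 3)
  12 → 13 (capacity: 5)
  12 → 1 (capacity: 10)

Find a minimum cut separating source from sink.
Min cut value = 5, edges: (12,13)

Min cut value: 5
Partition: S = [0, 1, 2, 3, 4, 5, 6, 7, 8, 9, 10, 11, 12], T = [13]
Cut edges: (12,13)

By max-flow min-cut theorem, max flow = min cut = 5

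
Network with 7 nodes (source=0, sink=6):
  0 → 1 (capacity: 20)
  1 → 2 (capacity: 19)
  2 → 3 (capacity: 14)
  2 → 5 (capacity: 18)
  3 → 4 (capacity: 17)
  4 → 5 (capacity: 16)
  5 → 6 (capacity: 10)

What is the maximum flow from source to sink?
Maximum flow = 10

Max flow: 10

Flow assignment:
  0 → 1: 10/20
  1 → 2: 10/19
  2 → 3: 1/14
  2 → 5: 9/18
  3 → 4: 1/17
  4 → 5: 1/16
  5 → 6: 10/10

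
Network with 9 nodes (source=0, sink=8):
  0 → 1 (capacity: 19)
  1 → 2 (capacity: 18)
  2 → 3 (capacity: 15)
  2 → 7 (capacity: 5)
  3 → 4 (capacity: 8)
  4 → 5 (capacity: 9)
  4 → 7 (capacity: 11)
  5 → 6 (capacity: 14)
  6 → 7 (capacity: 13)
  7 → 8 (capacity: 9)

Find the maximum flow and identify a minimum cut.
Max flow = 9, Min cut edges: (7,8)

Maximum flow: 9
Minimum cut: (7,8)
Partition: S = [0, 1, 2, 3, 4, 5, 6, 7], T = [8]

Max-flow min-cut theorem verified: both equal 9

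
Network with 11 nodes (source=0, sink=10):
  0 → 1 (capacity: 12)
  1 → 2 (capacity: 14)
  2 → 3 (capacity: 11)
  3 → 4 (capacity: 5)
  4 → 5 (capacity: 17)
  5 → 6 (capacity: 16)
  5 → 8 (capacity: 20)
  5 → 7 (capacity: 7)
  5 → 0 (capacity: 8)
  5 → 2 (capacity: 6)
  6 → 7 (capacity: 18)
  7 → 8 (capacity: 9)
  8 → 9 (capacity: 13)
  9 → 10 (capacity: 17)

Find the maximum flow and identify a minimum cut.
Max flow = 5, Min cut edges: (3,4)

Maximum flow: 5
Minimum cut: (3,4)
Partition: S = [0, 1, 2, 3], T = [4, 5, 6, 7, 8, 9, 10]

Max-flow min-cut theorem verified: both equal 5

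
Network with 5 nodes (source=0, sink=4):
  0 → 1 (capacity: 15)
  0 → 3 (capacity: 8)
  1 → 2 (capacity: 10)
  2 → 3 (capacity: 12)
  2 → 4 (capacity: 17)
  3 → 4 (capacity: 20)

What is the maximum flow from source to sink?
Maximum flow = 18

Max flow: 18

Flow assignment:
  0 → 1: 10/15
  0 → 3: 8/8
  1 → 2: 10/10
  2 → 4: 10/17
  3 → 4: 8/20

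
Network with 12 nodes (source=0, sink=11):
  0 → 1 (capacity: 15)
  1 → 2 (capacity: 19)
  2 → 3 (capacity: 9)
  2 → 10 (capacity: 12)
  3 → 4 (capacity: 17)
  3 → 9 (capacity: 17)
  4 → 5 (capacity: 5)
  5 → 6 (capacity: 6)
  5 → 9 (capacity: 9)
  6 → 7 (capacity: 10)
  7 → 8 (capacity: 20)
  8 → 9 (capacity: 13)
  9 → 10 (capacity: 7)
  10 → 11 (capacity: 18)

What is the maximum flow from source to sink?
Maximum flow = 15

Max flow: 15

Flow assignment:
  0 → 1: 15/15
  1 → 2: 15/19
  2 → 3: 3/9
  2 → 10: 12/12
  3 → 9: 3/17
  9 → 10: 3/7
  10 → 11: 15/18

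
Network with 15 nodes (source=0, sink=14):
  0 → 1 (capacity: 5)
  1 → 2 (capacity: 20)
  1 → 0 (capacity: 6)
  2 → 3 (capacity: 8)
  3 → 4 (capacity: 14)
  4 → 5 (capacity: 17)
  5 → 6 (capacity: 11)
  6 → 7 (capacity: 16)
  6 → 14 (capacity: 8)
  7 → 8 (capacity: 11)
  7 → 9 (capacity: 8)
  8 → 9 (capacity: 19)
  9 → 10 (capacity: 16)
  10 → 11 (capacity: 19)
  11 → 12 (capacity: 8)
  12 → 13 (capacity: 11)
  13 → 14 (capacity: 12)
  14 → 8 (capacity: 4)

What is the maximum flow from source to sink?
Maximum flow = 5

Max flow: 5

Flow assignment:
  0 → 1: 5/5
  1 → 2: 5/20
  2 → 3: 5/8
  3 → 4: 5/14
  4 → 5: 5/17
  5 → 6: 5/11
  6 → 14: 5/8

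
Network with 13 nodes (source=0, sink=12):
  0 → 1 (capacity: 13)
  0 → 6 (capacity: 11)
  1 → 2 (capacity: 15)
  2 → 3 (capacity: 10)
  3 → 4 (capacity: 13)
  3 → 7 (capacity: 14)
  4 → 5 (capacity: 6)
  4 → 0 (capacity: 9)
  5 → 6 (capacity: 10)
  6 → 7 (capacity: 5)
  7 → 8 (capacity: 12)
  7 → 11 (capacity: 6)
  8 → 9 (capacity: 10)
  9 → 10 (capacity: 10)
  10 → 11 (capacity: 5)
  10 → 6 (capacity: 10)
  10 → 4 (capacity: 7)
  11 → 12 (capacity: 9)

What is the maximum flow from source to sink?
Maximum flow = 9

Max flow: 9

Flow assignment:
  0 → 1: 10/13
  1 → 2: 10/15
  2 → 3: 10/10
  3 → 4: 1/13
  3 → 7: 9/14
  4 → 0: 1/9
  6 → 7: 4/5
  7 → 8: 9/12
  7 → 11: 4/6
  8 → 9: 9/10
  9 → 10: 9/10
  10 → 11: 5/5
  10 → 6: 4/10
  11 → 12: 9/9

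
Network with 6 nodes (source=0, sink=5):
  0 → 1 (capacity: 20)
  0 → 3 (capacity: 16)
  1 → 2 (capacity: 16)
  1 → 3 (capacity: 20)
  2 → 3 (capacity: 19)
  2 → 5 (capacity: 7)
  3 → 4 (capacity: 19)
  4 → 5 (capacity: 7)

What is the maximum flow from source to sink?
Maximum flow = 14

Max flow: 14

Flow assignment:
  0 → 1: 10/20
  0 → 3: 4/16
  1 → 2: 7/16
  1 → 3: 3/20
  2 → 5: 7/7
  3 → 4: 7/19
  4 → 5: 7/7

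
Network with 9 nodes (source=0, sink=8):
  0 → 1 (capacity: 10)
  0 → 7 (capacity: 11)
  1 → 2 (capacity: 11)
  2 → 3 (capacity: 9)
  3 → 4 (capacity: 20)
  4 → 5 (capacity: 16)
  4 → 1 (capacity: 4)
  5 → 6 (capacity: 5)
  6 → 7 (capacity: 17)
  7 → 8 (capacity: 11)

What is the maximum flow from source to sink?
Maximum flow = 11

Max flow: 11

Flow assignment:
  0 → 1: 5/10
  0 → 7: 6/11
  1 → 2: 9/11
  2 → 3: 9/9
  3 → 4: 9/20
  4 → 5: 5/16
  4 → 1: 4/4
  5 → 6: 5/5
  6 → 7: 5/17
  7 → 8: 11/11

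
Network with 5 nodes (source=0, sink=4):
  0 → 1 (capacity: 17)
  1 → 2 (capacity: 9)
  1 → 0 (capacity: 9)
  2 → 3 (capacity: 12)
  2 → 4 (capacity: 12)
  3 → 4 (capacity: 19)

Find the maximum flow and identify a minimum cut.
Max flow = 9, Min cut edges: (1,2)

Maximum flow: 9
Minimum cut: (1,2)
Partition: S = [0, 1], T = [2, 3, 4]

Max-flow min-cut theorem verified: both equal 9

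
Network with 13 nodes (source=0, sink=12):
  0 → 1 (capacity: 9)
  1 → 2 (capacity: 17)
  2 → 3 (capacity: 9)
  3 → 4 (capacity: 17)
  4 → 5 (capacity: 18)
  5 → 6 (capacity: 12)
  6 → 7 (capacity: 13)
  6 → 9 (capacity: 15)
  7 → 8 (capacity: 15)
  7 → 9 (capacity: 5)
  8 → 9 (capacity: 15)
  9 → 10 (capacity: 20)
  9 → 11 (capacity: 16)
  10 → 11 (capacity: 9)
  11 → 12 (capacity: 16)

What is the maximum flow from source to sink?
Maximum flow = 9

Max flow: 9

Flow assignment:
  0 → 1: 9/9
  1 → 2: 9/17
  2 → 3: 9/9
  3 → 4: 9/17
  4 → 5: 9/18
  5 → 6: 9/12
  6 → 9: 9/15
  9 → 11: 9/16
  11 → 12: 9/16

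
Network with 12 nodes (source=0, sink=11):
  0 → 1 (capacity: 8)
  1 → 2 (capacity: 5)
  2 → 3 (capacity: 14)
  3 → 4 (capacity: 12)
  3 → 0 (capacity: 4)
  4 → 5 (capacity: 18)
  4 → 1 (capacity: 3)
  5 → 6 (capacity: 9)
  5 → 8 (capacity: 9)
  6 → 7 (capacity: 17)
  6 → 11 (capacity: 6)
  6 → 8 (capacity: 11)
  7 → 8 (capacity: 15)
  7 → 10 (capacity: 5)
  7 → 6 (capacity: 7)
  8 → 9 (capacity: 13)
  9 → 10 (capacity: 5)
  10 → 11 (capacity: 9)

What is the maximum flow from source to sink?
Maximum flow = 5

Max flow: 5

Flow assignment:
  0 → 1: 5/8
  1 → 2: 5/5
  2 → 3: 5/14
  3 → 4: 5/12
  4 → 5: 5/18
  5 → 6: 5/9
  6 → 11: 5/6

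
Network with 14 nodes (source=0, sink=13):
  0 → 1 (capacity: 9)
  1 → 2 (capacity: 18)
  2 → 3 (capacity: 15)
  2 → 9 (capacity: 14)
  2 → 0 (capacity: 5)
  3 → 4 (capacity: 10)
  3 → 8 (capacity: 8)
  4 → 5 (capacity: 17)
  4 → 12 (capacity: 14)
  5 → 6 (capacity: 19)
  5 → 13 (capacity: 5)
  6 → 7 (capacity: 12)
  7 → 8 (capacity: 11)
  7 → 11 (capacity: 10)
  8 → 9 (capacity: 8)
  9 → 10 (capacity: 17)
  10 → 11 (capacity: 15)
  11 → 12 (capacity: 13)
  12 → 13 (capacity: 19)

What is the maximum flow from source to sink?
Maximum flow = 9

Max flow: 9

Flow assignment:
  0 → 1: 9/9
  1 → 2: 9/18
  2 → 3: 9/15
  3 → 4: 9/10
  4 → 5: 5/17
  4 → 12: 4/14
  5 → 13: 5/5
  12 → 13: 4/19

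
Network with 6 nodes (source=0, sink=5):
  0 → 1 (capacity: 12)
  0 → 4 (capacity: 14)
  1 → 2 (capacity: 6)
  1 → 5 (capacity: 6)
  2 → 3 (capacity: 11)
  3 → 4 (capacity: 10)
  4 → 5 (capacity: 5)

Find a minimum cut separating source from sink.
Min cut value = 11, edges: (1,5), (4,5)

Min cut value: 11
Partition: S = [0, 1, 2, 3, 4], T = [5]
Cut edges: (1,5), (4,5)

By max-flow min-cut theorem, max flow = min cut = 11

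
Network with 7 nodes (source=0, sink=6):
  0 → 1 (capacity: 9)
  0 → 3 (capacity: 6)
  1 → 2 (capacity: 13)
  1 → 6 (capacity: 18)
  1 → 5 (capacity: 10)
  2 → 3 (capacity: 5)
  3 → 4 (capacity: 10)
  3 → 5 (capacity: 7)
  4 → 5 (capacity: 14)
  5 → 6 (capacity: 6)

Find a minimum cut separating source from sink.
Min cut value = 15, edges: (0,1), (5,6)

Min cut value: 15
Partition: S = [0, 2, 3, 4, 5], T = [1, 6]
Cut edges: (0,1), (5,6)

By max-flow min-cut theorem, max flow = min cut = 15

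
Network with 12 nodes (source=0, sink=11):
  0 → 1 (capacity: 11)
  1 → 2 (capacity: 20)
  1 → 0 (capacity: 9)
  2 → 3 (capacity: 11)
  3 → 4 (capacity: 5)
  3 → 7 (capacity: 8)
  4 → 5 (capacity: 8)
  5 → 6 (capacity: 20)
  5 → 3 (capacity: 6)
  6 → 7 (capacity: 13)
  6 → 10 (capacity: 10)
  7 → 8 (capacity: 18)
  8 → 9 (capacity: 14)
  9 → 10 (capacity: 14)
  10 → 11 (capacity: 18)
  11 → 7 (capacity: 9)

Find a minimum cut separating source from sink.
Min cut value = 11, edges: (2,3)

Min cut value: 11
Partition: S = [0, 1, 2], T = [3, 4, 5, 6, 7, 8, 9, 10, 11]
Cut edges: (2,3)

By max-flow min-cut theorem, max flow = min cut = 11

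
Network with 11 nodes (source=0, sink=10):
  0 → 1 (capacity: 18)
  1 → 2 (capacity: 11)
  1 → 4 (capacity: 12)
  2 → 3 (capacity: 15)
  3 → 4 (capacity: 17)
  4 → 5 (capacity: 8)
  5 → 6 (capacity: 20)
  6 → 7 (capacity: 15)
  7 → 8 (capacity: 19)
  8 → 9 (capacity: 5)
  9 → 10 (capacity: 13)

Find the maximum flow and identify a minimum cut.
Max flow = 5, Min cut edges: (8,9)

Maximum flow: 5
Minimum cut: (8,9)
Partition: S = [0, 1, 2, 3, 4, 5, 6, 7, 8], T = [9, 10]

Max-flow min-cut theorem verified: both equal 5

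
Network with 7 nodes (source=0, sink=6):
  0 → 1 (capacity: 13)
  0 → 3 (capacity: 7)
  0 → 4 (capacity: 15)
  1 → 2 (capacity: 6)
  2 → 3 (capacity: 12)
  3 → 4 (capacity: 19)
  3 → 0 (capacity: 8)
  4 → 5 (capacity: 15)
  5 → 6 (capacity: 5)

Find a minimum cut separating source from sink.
Min cut value = 5, edges: (5,6)

Min cut value: 5
Partition: S = [0, 1, 2, 3, 4, 5], T = [6]
Cut edges: (5,6)

By max-flow min-cut theorem, max flow = min cut = 5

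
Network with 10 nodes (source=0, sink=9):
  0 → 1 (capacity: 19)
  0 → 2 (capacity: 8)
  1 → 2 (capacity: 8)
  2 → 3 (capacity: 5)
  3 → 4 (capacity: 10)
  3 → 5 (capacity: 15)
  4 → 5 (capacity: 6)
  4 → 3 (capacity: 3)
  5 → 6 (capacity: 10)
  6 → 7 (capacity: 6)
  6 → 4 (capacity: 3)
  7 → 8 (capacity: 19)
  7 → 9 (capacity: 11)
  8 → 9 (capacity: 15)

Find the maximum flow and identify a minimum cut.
Max flow = 5, Min cut edges: (2,3)

Maximum flow: 5
Minimum cut: (2,3)
Partition: S = [0, 1, 2], T = [3, 4, 5, 6, 7, 8, 9]

Max-flow min-cut theorem verified: both equal 5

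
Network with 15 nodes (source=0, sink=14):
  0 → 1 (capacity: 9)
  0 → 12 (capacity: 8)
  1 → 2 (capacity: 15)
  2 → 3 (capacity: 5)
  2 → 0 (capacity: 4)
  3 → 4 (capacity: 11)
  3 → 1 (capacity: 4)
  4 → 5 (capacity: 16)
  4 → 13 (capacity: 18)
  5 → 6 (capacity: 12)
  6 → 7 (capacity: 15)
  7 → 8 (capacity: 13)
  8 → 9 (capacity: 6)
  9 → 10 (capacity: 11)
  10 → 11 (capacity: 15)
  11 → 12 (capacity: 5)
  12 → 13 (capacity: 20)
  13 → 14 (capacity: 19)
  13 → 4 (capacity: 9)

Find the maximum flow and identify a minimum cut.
Max flow = 13, Min cut edges: (0,12), (2,3)

Maximum flow: 13
Minimum cut: (0,12), (2,3)
Partition: S = [0, 1, 2], T = [3, 4, 5, 6, 7, 8, 9, 10, 11, 12, 13, 14]

Max-flow min-cut theorem verified: both equal 13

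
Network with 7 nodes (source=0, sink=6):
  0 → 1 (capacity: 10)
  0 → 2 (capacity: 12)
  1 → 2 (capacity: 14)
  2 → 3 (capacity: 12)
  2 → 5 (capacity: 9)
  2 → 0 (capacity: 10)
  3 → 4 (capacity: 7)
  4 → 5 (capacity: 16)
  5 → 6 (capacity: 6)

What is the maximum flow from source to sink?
Maximum flow = 6

Max flow: 6

Flow assignment:
  0 → 1: 10/10
  1 → 2: 10/14
  2 → 3: 6/12
  2 → 0: 4/10
  3 → 4: 6/7
  4 → 5: 6/16
  5 → 6: 6/6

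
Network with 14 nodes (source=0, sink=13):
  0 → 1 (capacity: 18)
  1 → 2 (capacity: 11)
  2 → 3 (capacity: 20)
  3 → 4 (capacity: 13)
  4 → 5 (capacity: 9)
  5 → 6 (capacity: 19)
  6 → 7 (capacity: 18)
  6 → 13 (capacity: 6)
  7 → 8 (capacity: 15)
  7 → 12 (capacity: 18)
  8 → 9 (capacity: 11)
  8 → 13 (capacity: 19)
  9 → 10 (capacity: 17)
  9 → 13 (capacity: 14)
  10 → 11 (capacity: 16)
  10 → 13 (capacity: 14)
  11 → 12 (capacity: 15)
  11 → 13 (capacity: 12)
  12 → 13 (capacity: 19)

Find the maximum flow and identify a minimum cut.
Max flow = 9, Min cut edges: (4,5)

Maximum flow: 9
Minimum cut: (4,5)
Partition: S = [0, 1, 2, 3, 4], T = [5, 6, 7, 8, 9, 10, 11, 12, 13]

Max-flow min-cut theorem verified: both equal 9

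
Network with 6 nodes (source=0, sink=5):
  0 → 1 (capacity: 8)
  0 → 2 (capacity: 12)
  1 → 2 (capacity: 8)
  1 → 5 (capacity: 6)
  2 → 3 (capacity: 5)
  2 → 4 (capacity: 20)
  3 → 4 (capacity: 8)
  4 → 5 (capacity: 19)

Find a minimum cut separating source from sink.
Min cut value = 20, edges: (0,1), (0,2)

Min cut value: 20
Partition: S = [0], T = [1, 2, 3, 4, 5]
Cut edges: (0,1), (0,2)

By max-flow min-cut theorem, max flow = min cut = 20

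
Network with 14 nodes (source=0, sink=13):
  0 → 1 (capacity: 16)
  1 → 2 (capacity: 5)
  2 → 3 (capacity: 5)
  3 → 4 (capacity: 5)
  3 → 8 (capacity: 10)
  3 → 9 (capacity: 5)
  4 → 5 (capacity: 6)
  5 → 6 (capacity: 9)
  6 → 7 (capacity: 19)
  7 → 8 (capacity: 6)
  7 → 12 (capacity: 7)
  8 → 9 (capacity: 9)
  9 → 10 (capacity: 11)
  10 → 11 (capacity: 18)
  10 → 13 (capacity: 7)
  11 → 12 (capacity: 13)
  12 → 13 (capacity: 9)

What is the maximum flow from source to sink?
Maximum flow = 5

Max flow: 5

Flow assignment:
  0 → 1: 5/16
  1 → 2: 5/5
  2 → 3: 5/5
  3 → 9: 5/5
  9 → 10: 5/11
  10 → 13: 5/7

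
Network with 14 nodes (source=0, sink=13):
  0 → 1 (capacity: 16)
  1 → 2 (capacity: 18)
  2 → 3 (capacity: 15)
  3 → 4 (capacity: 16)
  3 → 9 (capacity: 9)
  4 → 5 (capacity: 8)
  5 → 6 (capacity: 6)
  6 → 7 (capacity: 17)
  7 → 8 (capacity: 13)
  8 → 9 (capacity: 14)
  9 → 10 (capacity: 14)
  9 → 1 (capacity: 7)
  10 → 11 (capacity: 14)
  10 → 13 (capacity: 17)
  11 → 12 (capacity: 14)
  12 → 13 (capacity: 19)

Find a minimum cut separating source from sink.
Min cut value = 14, edges: (9,10)

Min cut value: 14
Partition: S = [0, 1, 2, 3, 4, 5, 6, 7, 8, 9], T = [10, 11, 12, 13]
Cut edges: (9,10)

By max-flow min-cut theorem, max flow = min cut = 14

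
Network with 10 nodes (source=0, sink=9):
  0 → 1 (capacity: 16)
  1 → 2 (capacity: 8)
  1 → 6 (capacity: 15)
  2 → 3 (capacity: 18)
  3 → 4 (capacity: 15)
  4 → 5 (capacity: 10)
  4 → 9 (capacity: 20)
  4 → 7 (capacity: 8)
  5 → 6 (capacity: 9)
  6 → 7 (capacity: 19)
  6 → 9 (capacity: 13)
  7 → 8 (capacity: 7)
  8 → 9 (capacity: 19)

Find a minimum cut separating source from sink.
Min cut value = 16, edges: (0,1)

Min cut value: 16
Partition: S = [0], T = [1, 2, 3, 4, 5, 6, 7, 8, 9]
Cut edges: (0,1)

By max-flow min-cut theorem, max flow = min cut = 16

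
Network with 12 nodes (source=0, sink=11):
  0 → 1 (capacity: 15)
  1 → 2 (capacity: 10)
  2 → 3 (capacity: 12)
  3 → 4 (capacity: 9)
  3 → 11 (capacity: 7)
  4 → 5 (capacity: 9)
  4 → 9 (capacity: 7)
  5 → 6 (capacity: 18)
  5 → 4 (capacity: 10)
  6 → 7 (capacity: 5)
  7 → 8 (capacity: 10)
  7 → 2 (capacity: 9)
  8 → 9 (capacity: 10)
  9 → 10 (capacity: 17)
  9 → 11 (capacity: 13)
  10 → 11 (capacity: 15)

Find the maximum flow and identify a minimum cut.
Max flow = 10, Min cut edges: (1,2)

Maximum flow: 10
Minimum cut: (1,2)
Partition: S = [0, 1], T = [2, 3, 4, 5, 6, 7, 8, 9, 10, 11]

Max-flow min-cut theorem verified: both equal 10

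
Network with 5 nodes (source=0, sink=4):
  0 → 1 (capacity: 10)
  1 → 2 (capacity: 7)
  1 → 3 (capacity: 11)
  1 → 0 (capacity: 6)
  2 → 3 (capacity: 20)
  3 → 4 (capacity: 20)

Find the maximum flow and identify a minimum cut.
Max flow = 10, Min cut edges: (0,1)

Maximum flow: 10
Minimum cut: (0,1)
Partition: S = [0], T = [1, 2, 3, 4]

Max-flow min-cut theorem verified: both equal 10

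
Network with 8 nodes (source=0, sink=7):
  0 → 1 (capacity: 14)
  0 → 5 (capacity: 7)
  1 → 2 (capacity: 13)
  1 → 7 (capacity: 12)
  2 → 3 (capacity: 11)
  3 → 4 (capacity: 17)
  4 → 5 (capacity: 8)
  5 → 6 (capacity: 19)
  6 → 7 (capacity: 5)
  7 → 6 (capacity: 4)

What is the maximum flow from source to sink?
Maximum flow = 17

Max flow: 17

Flow assignment:
  0 → 1: 14/14
  0 → 5: 3/7
  1 → 2: 2/13
  1 → 7: 12/12
  2 → 3: 2/11
  3 → 4: 2/17
  4 → 5: 2/8
  5 → 6: 5/19
  6 → 7: 5/5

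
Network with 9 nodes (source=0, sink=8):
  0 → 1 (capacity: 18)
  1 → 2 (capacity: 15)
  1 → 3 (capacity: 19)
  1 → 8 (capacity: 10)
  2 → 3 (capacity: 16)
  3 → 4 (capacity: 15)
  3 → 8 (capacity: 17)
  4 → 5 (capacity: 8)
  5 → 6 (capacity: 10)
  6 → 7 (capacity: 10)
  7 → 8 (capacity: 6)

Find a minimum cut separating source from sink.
Min cut value = 18, edges: (0,1)

Min cut value: 18
Partition: S = [0], T = [1, 2, 3, 4, 5, 6, 7, 8]
Cut edges: (0,1)

By max-flow min-cut theorem, max flow = min cut = 18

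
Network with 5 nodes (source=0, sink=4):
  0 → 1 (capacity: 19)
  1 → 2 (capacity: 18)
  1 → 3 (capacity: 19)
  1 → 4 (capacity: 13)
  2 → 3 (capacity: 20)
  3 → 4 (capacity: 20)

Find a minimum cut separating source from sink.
Min cut value = 19, edges: (0,1)

Min cut value: 19
Partition: S = [0], T = [1, 2, 3, 4]
Cut edges: (0,1)

By max-flow min-cut theorem, max flow = min cut = 19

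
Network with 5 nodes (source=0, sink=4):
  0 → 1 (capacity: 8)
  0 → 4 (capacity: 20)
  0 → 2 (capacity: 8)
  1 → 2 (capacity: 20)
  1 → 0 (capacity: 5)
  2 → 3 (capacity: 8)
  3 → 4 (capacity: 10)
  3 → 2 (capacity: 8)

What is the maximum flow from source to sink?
Maximum flow = 28

Max flow: 28

Flow assignment:
  0 → 1: 8/8
  0 → 4: 20/20
  1 → 2: 8/20
  2 → 3: 8/8
  3 → 4: 8/10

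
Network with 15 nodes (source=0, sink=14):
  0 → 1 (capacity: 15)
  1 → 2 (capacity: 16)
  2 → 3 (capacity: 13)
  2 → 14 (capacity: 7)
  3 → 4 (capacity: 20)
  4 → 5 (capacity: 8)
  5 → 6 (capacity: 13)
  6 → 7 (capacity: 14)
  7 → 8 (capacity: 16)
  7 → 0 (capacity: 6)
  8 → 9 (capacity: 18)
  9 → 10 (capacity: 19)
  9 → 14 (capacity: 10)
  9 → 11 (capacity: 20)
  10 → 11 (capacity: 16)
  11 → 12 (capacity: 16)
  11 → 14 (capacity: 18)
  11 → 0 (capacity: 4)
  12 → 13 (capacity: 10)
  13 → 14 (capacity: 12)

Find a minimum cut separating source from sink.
Min cut value = 15, edges: (2,14), (4,5)

Min cut value: 15
Partition: S = [0, 1, 2, 3, 4], T = [5, 6, 7, 8, 9, 10, 11, 12, 13, 14]
Cut edges: (2,14), (4,5)

By max-flow min-cut theorem, max flow = min cut = 15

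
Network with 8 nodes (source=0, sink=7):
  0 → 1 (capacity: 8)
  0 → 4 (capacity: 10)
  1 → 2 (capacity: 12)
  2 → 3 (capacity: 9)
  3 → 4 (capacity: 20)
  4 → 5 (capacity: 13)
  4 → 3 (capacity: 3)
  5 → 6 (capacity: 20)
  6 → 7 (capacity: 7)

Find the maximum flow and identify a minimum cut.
Max flow = 7, Min cut edges: (6,7)

Maximum flow: 7
Minimum cut: (6,7)
Partition: S = [0, 1, 2, 3, 4, 5, 6], T = [7]

Max-flow min-cut theorem verified: both equal 7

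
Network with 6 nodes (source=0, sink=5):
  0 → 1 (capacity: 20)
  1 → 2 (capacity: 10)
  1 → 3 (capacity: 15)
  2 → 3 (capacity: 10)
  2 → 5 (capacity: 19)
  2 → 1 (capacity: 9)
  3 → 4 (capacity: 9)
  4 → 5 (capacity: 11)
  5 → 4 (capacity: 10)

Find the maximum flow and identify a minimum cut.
Max flow = 19, Min cut edges: (1,2), (3,4)

Maximum flow: 19
Minimum cut: (1,2), (3,4)
Partition: S = [0, 1, 3], T = [2, 4, 5]

Max-flow min-cut theorem verified: both equal 19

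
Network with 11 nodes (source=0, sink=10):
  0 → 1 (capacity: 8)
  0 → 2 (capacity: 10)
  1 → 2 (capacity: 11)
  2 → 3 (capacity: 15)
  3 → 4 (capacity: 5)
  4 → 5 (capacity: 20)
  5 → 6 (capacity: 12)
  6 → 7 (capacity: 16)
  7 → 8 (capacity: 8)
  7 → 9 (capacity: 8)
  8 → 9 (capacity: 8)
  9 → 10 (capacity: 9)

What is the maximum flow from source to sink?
Maximum flow = 5

Max flow: 5

Flow assignment:
  0 → 1: 5/8
  1 → 2: 5/11
  2 → 3: 5/15
  3 → 4: 5/5
  4 → 5: 5/20
  5 → 6: 5/12
  6 → 7: 5/16
  7 → 9: 5/8
  9 → 10: 5/9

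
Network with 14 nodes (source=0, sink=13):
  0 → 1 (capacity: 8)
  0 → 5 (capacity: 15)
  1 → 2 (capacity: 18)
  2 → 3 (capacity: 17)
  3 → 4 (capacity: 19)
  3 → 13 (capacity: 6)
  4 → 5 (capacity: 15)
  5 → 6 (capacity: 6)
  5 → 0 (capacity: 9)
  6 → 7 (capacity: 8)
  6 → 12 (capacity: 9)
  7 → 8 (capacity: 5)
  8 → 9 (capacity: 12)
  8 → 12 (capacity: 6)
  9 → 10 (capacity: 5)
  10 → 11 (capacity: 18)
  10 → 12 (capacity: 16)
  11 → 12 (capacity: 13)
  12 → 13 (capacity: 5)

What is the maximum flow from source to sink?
Maximum flow = 11

Max flow: 11

Flow assignment:
  0 → 1: 8/8
  0 → 5: 3/15
  1 → 2: 8/18
  2 → 3: 8/17
  3 → 4: 2/19
  3 → 13: 6/6
  4 → 5: 2/15
  5 → 6: 5/6
  6 → 12: 5/9
  12 → 13: 5/5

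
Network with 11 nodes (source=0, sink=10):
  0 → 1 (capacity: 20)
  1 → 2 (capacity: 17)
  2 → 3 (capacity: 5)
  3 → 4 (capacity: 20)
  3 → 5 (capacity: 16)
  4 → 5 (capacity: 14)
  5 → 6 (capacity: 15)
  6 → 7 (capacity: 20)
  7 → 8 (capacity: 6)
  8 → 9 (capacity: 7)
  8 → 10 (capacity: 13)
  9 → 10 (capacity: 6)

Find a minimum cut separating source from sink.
Min cut value = 5, edges: (2,3)

Min cut value: 5
Partition: S = [0, 1, 2], T = [3, 4, 5, 6, 7, 8, 9, 10]
Cut edges: (2,3)

By max-flow min-cut theorem, max flow = min cut = 5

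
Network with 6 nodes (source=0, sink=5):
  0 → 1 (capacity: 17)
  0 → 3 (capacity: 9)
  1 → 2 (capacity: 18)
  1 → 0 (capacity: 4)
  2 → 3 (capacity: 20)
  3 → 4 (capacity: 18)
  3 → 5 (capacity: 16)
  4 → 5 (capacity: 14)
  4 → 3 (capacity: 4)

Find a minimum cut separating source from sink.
Min cut value = 26, edges: (0,1), (0,3)

Min cut value: 26
Partition: S = [0], T = [1, 2, 3, 4, 5]
Cut edges: (0,1), (0,3)

By max-flow min-cut theorem, max flow = min cut = 26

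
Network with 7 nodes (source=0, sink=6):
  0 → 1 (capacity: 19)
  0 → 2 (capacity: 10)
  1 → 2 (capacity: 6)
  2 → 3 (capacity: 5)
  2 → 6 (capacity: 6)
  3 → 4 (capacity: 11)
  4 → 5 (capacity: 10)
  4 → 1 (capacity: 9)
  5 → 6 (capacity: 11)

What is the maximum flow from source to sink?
Maximum flow = 11

Max flow: 11

Flow assignment:
  0 → 1: 6/19
  0 → 2: 5/10
  1 → 2: 6/6
  2 → 3: 5/5
  2 → 6: 6/6
  3 → 4: 5/11
  4 → 5: 5/10
  5 → 6: 5/11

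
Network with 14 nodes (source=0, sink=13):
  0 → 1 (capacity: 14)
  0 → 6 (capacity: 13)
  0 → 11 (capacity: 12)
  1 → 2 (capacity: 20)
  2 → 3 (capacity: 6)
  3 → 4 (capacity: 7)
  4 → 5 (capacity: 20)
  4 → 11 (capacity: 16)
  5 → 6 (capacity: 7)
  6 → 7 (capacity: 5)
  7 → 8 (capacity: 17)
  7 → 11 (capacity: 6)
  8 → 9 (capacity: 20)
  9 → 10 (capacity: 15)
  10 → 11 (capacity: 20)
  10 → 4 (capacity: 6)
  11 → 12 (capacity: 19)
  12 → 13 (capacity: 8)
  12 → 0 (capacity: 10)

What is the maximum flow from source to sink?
Maximum flow = 8

Max flow: 8

Flow assignment:
  0 → 1: 6/14
  0 → 6: 5/13
  0 → 11: 7/12
  1 → 2: 6/20
  2 → 3: 6/6
  3 → 4: 6/7
  4 → 11: 6/16
  6 → 7: 5/5
  7 → 11: 5/6
  11 → 12: 18/19
  12 → 13: 8/8
  12 → 0: 10/10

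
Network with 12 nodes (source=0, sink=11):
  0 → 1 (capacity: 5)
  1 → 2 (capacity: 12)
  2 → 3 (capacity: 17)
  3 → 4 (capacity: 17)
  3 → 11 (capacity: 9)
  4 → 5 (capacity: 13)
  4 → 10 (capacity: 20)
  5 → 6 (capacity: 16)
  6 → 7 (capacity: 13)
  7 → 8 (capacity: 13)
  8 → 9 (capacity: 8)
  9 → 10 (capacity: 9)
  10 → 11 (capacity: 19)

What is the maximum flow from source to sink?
Maximum flow = 5

Max flow: 5

Flow assignment:
  0 → 1: 5/5
  1 → 2: 5/12
  2 → 3: 5/17
  3 → 11: 5/9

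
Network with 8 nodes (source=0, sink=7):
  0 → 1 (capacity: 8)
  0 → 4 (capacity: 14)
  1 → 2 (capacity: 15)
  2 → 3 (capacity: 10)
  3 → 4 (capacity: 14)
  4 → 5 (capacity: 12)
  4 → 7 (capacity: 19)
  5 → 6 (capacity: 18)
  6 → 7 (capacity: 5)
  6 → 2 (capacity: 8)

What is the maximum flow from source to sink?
Maximum flow = 22

Max flow: 22

Flow assignment:
  0 → 1: 8/8
  0 → 4: 14/14
  1 → 2: 8/15
  2 → 3: 8/10
  3 → 4: 8/14
  4 → 5: 3/12
  4 → 7: 19/19
  5 → 6: 3/18
  6 → 7: 3/5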